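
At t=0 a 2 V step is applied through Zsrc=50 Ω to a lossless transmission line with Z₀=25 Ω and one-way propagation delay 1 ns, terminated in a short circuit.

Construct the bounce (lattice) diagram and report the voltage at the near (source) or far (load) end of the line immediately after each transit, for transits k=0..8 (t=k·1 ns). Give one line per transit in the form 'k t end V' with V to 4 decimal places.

0 0 source 0.6667
1 1 load 0.0000
2 2 source -0.2222
3 3 load 0.0000
4 4 source 0.0741
5 5 load 0.0000
6 6 source -0.0247
7 7 load 0.0000
8 8 source 0.0082

Γ_L=-1.000000, Γ_S=0.333333; launch V₁=2·25/75=0.666667
k=0 src: V=0.6667
k=1 load: inc=0.666667, refl=0.666667·-1.000000=-0.6667; V=0.000000+0.666667+-0.666667=0.0000
k=2 src: inc=-0.666667, refl=-0.666667·0.333333=-0.2222; V=0.666667+-0.666667+-0.222222=-0.2222
k=3 load: inc=-0.222222, refl=-0.222222·-1.000000=0.2222; V=0.000000+-0.222222+0.222222=0.0000
k=4 src: inc=0.222222, refl=0.222222·0.333333=0.0741; V=-0.222222+0.222222+0.074074=0.0741
k=5 load: inc=0.074074, refl=0.074074·-1.000000=-0.0741; V=0.000000+0.074074+-0.074074=0.0000
k=6 src: inc=-0.074074, refl=-0.074074·0.333333=-0.0247; V=0.074074+-0.074074+-0.024691=-0.0247
k=7 load: inc=-0.024691, refl=-0.024691·-1.000000=0.0247; V=0.000000+-0.024691+0.024691=0.0000
k=8 src: inc=0.024691, refl=0.024691·0.333333=0.0082; V=-0.024691+0.024691+0.008230=0.0082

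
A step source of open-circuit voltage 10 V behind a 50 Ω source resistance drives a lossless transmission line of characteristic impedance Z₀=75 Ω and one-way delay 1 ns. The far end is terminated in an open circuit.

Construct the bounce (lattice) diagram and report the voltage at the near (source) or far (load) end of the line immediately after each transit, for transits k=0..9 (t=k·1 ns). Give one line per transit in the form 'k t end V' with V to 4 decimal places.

0 0 source 6.0000
1 1 load 12.0000
2 2 source 10.8000
3 3 load 9.6000
4 4 source 9.8400
5 5 load 10.0800
6 6 source 10.0320
7 7 load 9.9840
8 8 source 9.9936
9 9 load 10.0032

Γ_L=1.000000, Γ_S=-0.200000; launch V₁=10·75/125=6.000000
k=0 src: V=6.0000
k=1 load: inc=6.000000, refl=6.000000·1.000000=6.0000; V=0.000000+6.000000+6.000000=12.0000
k=2 src: inc=6.000000, refl=6.000000·-0.200000=-1.2000; V=6.000000+6.000000+-1.200000=10.8000
k=3 load: inc=-1.200000, refl=-1.200000·1.000000=-1.2000; V=12.000000+-1.200000+-1.200000=9.6000
k=4 src: inc=-1.200000, refl=-1.200000·-0.200000=0.2400; V=10.800000+-1.200000+0.240000=9.8400
k=5 load: inc=0.240000, refl=0.240000·1.000000=0.2400; V=9.600000+0.240000+0.240000=10.0800
k=6 src: inc=0.240000, refl=0.240000·-0.200000=-0.0480; V=9.840000+0.240000+-0.048000=10.0320
k=7 load: inc=-0.048000, refl=-0.048000·1.000000=-0.0480; V=10.080000+-0.048000+-0.048000=9.9840
k=8 src: inc=-0.048000, refl=-0.048000·-0.200000=0.0096; V=10.032000+-0.048000+0.009600=9.9936
k=9 load: inc=0.009600, refl=0.009600·1.000000=0.0096; V=9.984000+0.009600+0.009600=10.0032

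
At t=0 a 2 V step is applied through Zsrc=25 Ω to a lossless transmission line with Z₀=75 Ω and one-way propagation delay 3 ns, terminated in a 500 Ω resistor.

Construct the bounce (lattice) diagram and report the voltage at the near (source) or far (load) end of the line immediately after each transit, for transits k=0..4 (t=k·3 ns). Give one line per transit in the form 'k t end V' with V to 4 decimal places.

Γ_L=0.739130, Γ_S=-0.500000; launch V₁=2·75/100=1.500000
k=0 src: V=1.5000
k=1 load: inc=1.500000, refl=1.500000·0.739130=1.1087; V=0.000000+1.500000+1.108696=2.6087
k=2 src: inc=1.108696, refl=1.108696·-0.500000=-0.5543; V=1.500000+1.108696+-0.554348=2.0543
k=3 load: inc=-0.554348, refl=-0.554348·0.739130=-0.4097; V=2.608696+-0.554348+-0.409735=1.6446
k=4 src: inc=-0.409735, refl=-0.409735·-0.500000=0.2049; V=2.054348+-0.409735+0.204868=1.8495

0 0 source 1.5000
1 3 load 2.6087
2 6 source 2.0543
3 9 load 1.6446
4 12 source 1.8495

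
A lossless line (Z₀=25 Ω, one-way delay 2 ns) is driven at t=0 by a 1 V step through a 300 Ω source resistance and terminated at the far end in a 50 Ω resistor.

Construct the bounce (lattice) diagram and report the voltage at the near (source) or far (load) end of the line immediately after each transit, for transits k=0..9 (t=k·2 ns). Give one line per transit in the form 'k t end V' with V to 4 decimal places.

0 0 source 0.0769
1 2 load 0.1026
2 4 source 0.1243
3 6 load 0.1315
4 8 source 0.1376
5 10 load 0.1397
6 12 source 0.1414
7 14 load 0.1420
8 16 source 0.1424
9 18 load 0.1426

Γ_L=0.333333, Γ_S=0.846154; launch V₁=1·25/325=0.076923
k=0 src: V=0.0769
k=1 load: inc=0.076923, refl=0.076923·0.333333=0.0256; V=0.000000+0.076923+0.025641=0.1026
k=2 src: inc=0.025641, refl=0.025641·0.846154=0.0217; V=0.076923+0.025641+0.021696=0.1243
k=3 load: inc=0.021696, refl=0.021696·0.333333=0.0072; V=0.102564+0.021696+0.007232=0.1315
k=4 src: inc=0.007232, refl=0.007232·0.846154=0.0061; V=0.124260+0.007232+0.006119=0.1376
k=5 load: inc=0.006119, refl=0.006119·0.333333=0.0020; V=0.131492+0.006119+0.002040=0.1397
k=6 src: inc=0.002040, refl=0.002040·0.846154=0.0017; V=0.137612+0.002040+0.001726=0.1414
k=7 load: inc=0.001726, refl=0.001726·0.333333=0.0006; V=0.139652+0.001726+0.000575=0.1420
k=8 src: inc=0.000575, refl=0.000575·0.846154=0.0005; V=0.141378+0.000575+0.000487=0.1424
k=9 load: inc=0.000487, refl=0.000487·0.333333=0.0002; V=0.141953+0.000487+0.000162=0.1426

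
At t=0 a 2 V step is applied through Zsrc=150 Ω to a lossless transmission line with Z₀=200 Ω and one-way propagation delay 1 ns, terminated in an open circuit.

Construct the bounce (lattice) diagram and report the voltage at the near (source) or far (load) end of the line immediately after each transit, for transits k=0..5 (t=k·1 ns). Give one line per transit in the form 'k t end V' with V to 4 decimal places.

Γ_L=1.000000, Γ_S=-0.142857; launch V₁=2·200/350=1.142857
k=0 src: V=1.1429
k=1 load: inc=1.142857, refl=1.142857·1.000000=1.1429; V=0.000000+1.142857+1.142857=2.2857
k=2 src: inc=1.142857, refl=1.142857·-0.142857=-0.1633; V=1.142857+1.142857+-0.163265=2.1224
k=3 load: inc=-0.163265, refl=-0.163265·1.000000=-0.1633; V=2.285714+-0.163265+-0.163265=1.9592
k=4 src: inc=-0.163265, refl=-0.163265·-0.142857=0.0233; V=2.122449+-0.163265+0.023324=1.9825
k=5 load: inc=0.023324, refl=0.023324·1.000000=0.0233; V=1.959184+0.023324+0.023324=2.0058

0 0 source 1.1429
1 1 load 2.2857
2 2 source 2.1224
3 3 load 1.9592
4 4 source 1.9825
5 5 load 2.0058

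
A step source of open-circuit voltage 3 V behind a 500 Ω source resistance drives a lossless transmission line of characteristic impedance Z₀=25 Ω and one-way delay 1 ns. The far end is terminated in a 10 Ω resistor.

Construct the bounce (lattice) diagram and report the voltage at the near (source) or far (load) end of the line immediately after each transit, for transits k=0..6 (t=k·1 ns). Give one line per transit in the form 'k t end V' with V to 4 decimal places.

0 0 source 0.1429
1 1 load 0.0816
2 2 source 0.0262
3 3 load 0.0500
4 4 source 0.0715
5 5 load 0.0623
6 6 source 0.0539

Γ_L=-0.428571, Γ_S=0.904762; launch V₁=3·25/525=0.142857
k=0 src: V=0.1429
k=1 load: inc=0.142857, refl=0.142857·-0.428571=-0.0612; V=0.000000+0.142857+-0.061224=0.0816
k=2 src: inc=-0.061224, refl=-0.061224·0.904762=-0.0554; V=0.142857+-0.061224+-0.055394=0.0262
k=3 load: inc=-0.055394, refl=-0.055394·-0.428571=0.0237; V=0.081633+-0.055394+0.023740=0.0500
k=4 src: inc=0.023740, refl=0.023740·0.904762=0.0215; V=0.026239+0.023740+0.021479=0.0715
k=5 load: inc=0.021479, refl=0.021479·-0.428571=-0.0092; V=0.049979+0.021479+-0.009205=0.0623
k=6 src: inc=-0.009205, refl=-0.009205·0.904762=-0.0083; V=0.071458+-0.009205+-0.008329=0.0539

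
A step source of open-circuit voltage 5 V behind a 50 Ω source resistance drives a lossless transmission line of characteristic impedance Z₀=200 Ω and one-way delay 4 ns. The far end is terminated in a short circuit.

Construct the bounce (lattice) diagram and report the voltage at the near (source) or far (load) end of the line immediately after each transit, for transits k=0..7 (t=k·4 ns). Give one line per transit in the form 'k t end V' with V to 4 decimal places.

0 0 source 4.0000
1 4 load 0.0000
2 8 source 2.4000
3 12 load 0.0000
4 16 source 1.4400
5 20 load 0.0000
6 24 source 0.8640
7 28 load 0.0000

Γ_L=-1.000000, Γ_S=-0.600000; launch V₁=5·200/250=4.000000
k=0 src: V=4.0000
k=1 load: inc=4.000000, refl=4.000000·-1.000000=-4.0000; V=0.000000+4.000000+-4.000000=0.0000
k=2 src: inc=-4.000000, refl=-4.000000·-0.600000=2.4000; V=4.000000+-4.000000+2.400000=2.4000
k=3 load: inc=2.400000, refl=2.400000·-1.000000=-2.4000; V=0.000000+2.400000+-2.400000=0.0000
k=4 src: inc=-2.400000, refl=-2.400000·-0.600000=1.4400; V=2.400000+-2.400000+1.440000=1.4400
k=5 load: inc=1.440000, refl=1.440000·-1.000000=-1.4400; V=0.000000+1.440000+-1.440000=0.0000
k=6 src: inc=-1.440000, refl=-1.440000·-0.600000=0.8640; V=1.440000+-1.440000+0.864000=0.8640
k=7 load: inc=0.864000, refl=0.864000·-1.000000=-0.8640; V=0.000000+0.864000+-0.864000=0.0000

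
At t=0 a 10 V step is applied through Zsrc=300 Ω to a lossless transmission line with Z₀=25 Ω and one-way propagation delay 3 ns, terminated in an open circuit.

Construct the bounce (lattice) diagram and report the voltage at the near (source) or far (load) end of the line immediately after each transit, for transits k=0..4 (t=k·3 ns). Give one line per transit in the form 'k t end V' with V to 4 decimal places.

0 0 source 0.7692
1 3 load 1.5385
2 6 source 2.1893
3 9 load 2.8402
4 12 source 3.3910

Γ_L=1.000000, Γ_S=0.846154; launch V₁=10·25/325=0.769231
k=0 src: V=0.7692
k=1 load: inc=0.769231, refl=0.769231·1.000000=0.7692; V=0.000000+0.769231+0.769231=1.5385
k=2 src: inc=0.769231, refl=0.769231·0.846154=0.6509; V=0.769231+0.769231+0.650888=2.1893
k=3 load: inc=0.650888, refl=0.650888·1.000000=0.6509; V=1.538462+0.650888+0.650888=2.8402
k=4 src: inc=0.650888, refl=0.650888·0.846154=0.5508; V=2.189349+0.650888+0.550751=3.3910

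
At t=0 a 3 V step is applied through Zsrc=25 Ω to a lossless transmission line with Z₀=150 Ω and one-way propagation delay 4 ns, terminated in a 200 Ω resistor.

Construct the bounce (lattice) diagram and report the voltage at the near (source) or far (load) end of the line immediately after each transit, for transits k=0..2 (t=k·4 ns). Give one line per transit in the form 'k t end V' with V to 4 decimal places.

Γ_L=0.142857, Γ_S=-0.714286; launch V₁=3·150/175=2.571429
k=0 src: V=2.5714
k=1 load: inc=2.571429, refl=2.571429·0.142857=0.3673; V=0.000000+2.571429+0.367347=2.9388
k=2 src: inc=0.367347, refl=0.367347·-0.714286=-0.2624; V=2.571429+0.367347+-0.262391=2.6764

0 0 source 2.5714
1 4 load 2.9388
2 8 source 2.6764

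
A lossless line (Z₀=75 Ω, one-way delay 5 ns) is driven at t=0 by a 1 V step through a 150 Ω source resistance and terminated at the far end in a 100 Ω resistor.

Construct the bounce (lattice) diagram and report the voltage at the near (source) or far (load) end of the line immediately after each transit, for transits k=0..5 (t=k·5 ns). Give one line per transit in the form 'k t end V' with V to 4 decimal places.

0 0 source 0.3333
1 5 load 0.3810
2 10 source 0.3968
3 15 load 0.3991
4 20 source 0.3998
5 25 load 0.4000

Γ_L=0.142857, Γ_S=0.333333; launch V₁=1·75/225=0.333333
k=0 src: V=0.3333
k=1 load: inc=0.333333, refl=0.333333·0.142857=0.0476; V=0.000000+0.333333+0.047619=0.3810
k=2 src: inc=0.047619, refl=0.047619·0.333333=0.0159; V=0.333333+0.047619+0.015873=0.3968
k=3 load: inc=0.015873, refl=0.015873·0.142857=0.0023; V=0.380952+0.015873+0.002268=0.3991
k=4 src: inc=0.002268, refl=0.002268·0.333333=0.0008; V=0.396825+0.002268+0.000756=0.3998
k=5 load: inc=0.000756, refl=0.000756·0.142857=0.0001; V=0.399093+0.000756+0.000108=0.4000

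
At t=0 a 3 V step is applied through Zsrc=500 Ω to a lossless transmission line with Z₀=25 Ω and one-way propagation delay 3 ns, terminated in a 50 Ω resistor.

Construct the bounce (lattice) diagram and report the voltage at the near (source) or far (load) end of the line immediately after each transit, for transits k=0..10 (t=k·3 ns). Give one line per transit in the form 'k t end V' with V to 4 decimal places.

Γ_L=0.333333, Γ_S=0.904762; launch V₁=3·25/525=0.142857
k=0 src: V=0.1429
k=1 load: inc=0.142857, refl=0.142857·0.333333=0.0476; V=0.000000+0.142857+0.047619=0.1905
k=2 src: inc=0.047619, refl=0.047619·0.904762=0.0431; V=0.142857+0.047619+0.043084=0.2336
k=3 load: inc=0.043084, refl=0.043084·0.333333=0.0144; V=0.190476+0.043084+0.014361=0.2479
k=4 src: inc=0.014361, refl=0.014361·0.904762=0.0130; V=0.233560+0.014361+0.012994=0.2609
k=5 load: inc=0.012994, refl=0.012994·0.333333=0.0043; V=0.247921+0.012994+0.004331=0.2652
k=6 src: inc=0.004331, refl=0.004331·0.904762=0.0039; V=0.260915+0.004331+0.003919=0.2692
k=7 load: inc=0.003919, refl=0.003919·0.333333=0.0013; V=0.265246+0.003919+0.001306=0.2705
k=8 src: inc=0.001306, refl=0.001306·0.904762=0.0012; V=0.269165+0.001306+0.001182=0.2717
k=9 load: inc=0.001182, refl=0.001182·0.333333=0.0004; V=0.270471+0.001182+0.000394=0.2720
k=10 src: inc=0.000394, refl=0.000394·0.904762=0.0004; V=0.271653+0.000394+0.000356=0.2724

0 0 source 0.1429
1 3 load 0.1905
2 6 source 0.2336
3 9 load 0.2479
4 12 source 0.2609
5 15 load 0.2652
6 18 source 0.2692
7 21 load 0.2705
8 24 source 0.2717
9 27 load 0.2720
10 30 source 0.2724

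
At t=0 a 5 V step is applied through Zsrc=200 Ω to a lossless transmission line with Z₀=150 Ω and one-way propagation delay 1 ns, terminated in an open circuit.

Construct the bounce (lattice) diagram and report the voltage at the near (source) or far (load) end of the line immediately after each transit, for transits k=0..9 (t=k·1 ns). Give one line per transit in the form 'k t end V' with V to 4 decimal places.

Γ_L=1.000000, Γ_S=0.142857; launch V₁=5·150/350=2.142857
k=0 src: V=2.1429
k=1 load: inc=2.142857, refl=2.142857·1.000000=2.1429; V=0.000000+2.142857+2.142857=4.2857
k=2 src: inc=2.142857, refl=2.142857·0.142857=0.3061; V=2.142857+2.142857+0.306122=4.5918
k=3 load: inc=0.306122, refl=0.306122·1.000000=0.3061; V=4.285714+0.306122+0.306122=4.8980
k=4 src: inc=0.306122, refl=0.306122·0.142857=0.0437; V=4.591837+0.306122+0.043732=4.9417
k=5 load: inc=0.043732, refl=0.043732·1.000000=0.0437; V=4.897959+0.043732+0.043732=4.9854
k=6 src: inc=0.043732, refl=0.043732·0.142857=0.0062; V=4.941691+0.043732+0.006247=4.9917
k=7 load: inc=0.006247, refl=0.006247·1.000000=0.0062; V=4.985423+0.006247+0.006247=4.9979
k=8 src: inc=0.006247, refl=0.006247·0.142857=0.0009; V=4.991670+0.006247+0.000892=4.9988
k=9 load: inc=0.000892, refl=0.000892·1.000000=0.0009; V=4.997918+0.000892+0.000892=4.9997

0 0 source 2.1429
1 1 load 4.2857
2 2 source 4.5918
3 3 load 4.8980
4 4 source 4.9417
5 5 load 4.9854
6 6 source 4.9917
7 7 load 4.9979
8 8 source 4.9988
9 9 load 4.9997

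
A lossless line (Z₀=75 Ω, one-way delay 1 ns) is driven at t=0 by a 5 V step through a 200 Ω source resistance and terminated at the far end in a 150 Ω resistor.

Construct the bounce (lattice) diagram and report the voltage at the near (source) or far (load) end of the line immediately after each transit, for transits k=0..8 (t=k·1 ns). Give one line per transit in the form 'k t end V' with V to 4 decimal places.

Γ_L=0.333333, Γ_S=0.454545; launch V₁=5·75/275=1.363636
k=0 src: V=1.3636
k=1 load: inc=1.363636, refl=1.363636·0.333333=0.4545; V=0.000000+1.363636+0.454545=1.8182
k=2 src: inc=0.454545, refl=0.454545·0.454545=0.2066; V=1.363636+0.454545+0.206612=2.0248
k=3 load: inc=0.206612, refl=0.206612·0.333333=0.0689; V=1.818182+0.206612+0.068871=2.0937
k=4 src: inc=0.068871, refl=0.068871·0.454545=0.0313; V=2.024793+0.068871+0.031305=2.1250
k=5 load: inc=0.031305, refl=0.031305·0.333333=0.0104; V=2.093664+0.031305+0.010435=2.1354
k=6 src: inc=0.010435, refl=0.010435·0.454545=0.0047; V=2.124969+0.010435+0.004743=2.1401
k=7 load: inc=0.004743, refl=0.004743·0.333333=0.0016; V=2.135404+0.004743+0.001581=2.1417
k=8 src: inc=0.001581, refl=0.001581·0.454545=0.0007; V=2.140147+0.001581+0.000719=2.1424

0 0 source 1.3636
1 1 load 1.8182
2 2 source 2.0248
3 3 load 2.0937
4 4 source 2.1250
5 5 load 2.1354
6 6 source 2.1401
7 7 load 2.1417
8 8 source 2.1424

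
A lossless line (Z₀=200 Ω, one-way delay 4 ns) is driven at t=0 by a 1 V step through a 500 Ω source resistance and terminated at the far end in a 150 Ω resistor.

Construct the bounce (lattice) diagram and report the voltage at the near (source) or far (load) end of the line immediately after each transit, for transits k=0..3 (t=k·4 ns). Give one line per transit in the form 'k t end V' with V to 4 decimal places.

0 0 source 0.2857
1 4 load 0.2449
2 8 source 0.2274
3 12 load 0.2299

Γ_L=-0.142857, Γ_S=0.428571; launch V₁=1·200/700=0.285714
k=0 src: V=0.2857
k=1 load: inc=0.285714, refl=0.285714·-0.142857=-0.0408; V=0.000000+0.285714+-0.040816=0.2449
k=2 src: inc=-0.040816, refl=-0.040816·0.428571=-0.0175; V=0.285714+-0.040816+-0.017493=0.2274
k=3 load: inc=-0.017493, refl=-0.017493·-0.142857=0.0025; V=0.244898+-0.017493+0.002499=0.2299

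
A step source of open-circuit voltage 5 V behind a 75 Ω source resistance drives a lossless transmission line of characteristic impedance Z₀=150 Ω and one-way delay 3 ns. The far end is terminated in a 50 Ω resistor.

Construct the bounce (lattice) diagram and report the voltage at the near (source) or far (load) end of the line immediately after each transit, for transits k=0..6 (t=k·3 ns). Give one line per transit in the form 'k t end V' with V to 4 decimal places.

Γ_L=-0.500000, Γ_S=-0.333333; launch V₁=5·150/225=3.333333
k=0 src: V=3.3333
k=1 load: inc=3.333333, refl=3.333333·-0.500000=-1.6667; V=0.000000+3.333333+-1.666667=1.6667
k=2 src: inc=-1.666667, refl=-1.666667·-0.333333=0.5556; V=3.333333+-1.666667+0.555556=2.2222
k=3 load: inc=0.555556, refl=0.555556·-0.500000=-0.2778; V=1.666667+0.555556+-0.277778=1.9444
k=4 src: inc=-0.277778, refl=-0.277778·-0.333333=0.0926; V=2.222222+-0.277778+0.092593=2.0370
k=5 load: inc=0.092593, refl=0.092593·-0.500000=-0.0463; V=1.944444+0.092593+-0.046296=1.9907
k=6 src: inc=-0.046296, refl=-0.046296·-0.333333=0.0154; V=2.037037+-0.046296+0.015432=2.0062

0 0 source 3.3333
1 3 load 1.6667
2 6 source 2.2222
3 9 load 1.9444
4 12 source 2.0370
5 15 load 1.9907
6 18 source 2.0062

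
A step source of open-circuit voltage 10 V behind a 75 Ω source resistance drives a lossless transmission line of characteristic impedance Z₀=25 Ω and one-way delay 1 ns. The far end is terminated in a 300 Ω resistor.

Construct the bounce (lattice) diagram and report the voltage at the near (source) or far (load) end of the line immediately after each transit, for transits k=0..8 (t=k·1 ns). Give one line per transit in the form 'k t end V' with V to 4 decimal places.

0 0 source 2.5000
1 1 load 4.6154
2 2 source 5.6731
3 3 load 6.5680
4 4 source 7.0155
5 5 load 7.3942
6 6 source 7.5835
7 7 load 7.7437
8 8 source 7.8238

Γ_L=0.846154, Γ_S=0.500000; launch V₁=10·25/100=2.500000
k=0 src: V=2.5000
k=1 load: inc=2.500000, refl=2.500000·0.846154=2.1154; V=0.000000+2.500000+2.115385=4.6154
k=2 src: inc=2.115385, refl=2.115385·0.500000=1.0577; V=2.500000+2.115385+1.057692=5.6731
k=3 load: inc=1.057692, refl=1.057692·0.846154=0.8950; V=4.615385+1.057692+0.894970=6.5680
k=4 src: inc=0.894970, refl=0.894970·0.500000=0.4475; V=5.673077+0.894970+0.447485=7.0155
k=5 load: inc=0.447485, refl=0.447485·0.846154=0.3786; V=6.568047+0.447485+0.378641=7.3942
k=6 src: inc=0.378641, refl=0.378641·0.500000=0.1893; V=7.015533+0.378641+0.189321=7.5835
k=7 load: inc=0.189321, refl=0.189321·0.846154=0.1602; V=7.394174+0.189321+0.160194=7.7437
k=8 src: inc=0.160194, refl=0.160194·0.500000=0.0801; V=7.583495+0.160194+0.080097=7.8238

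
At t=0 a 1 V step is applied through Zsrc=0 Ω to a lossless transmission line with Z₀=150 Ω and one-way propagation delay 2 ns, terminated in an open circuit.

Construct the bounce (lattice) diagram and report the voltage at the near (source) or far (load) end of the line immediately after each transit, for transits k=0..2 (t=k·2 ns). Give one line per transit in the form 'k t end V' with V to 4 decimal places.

0 0 source 1.0000
1 2 load 2.0000
2 4 source 1.0000

Γ_L=1.000000, Γ_S=-1.000000; launch V₁=1·150/150=1.000000
k=0 src: V=1.0000
k=1 load: inc=1.000000, refl=1.000000·1.000000=1.0000; V=0.000000+1.000000+1.000000=2.0000
k=2 src: inc=1.000000, refl=1.000000·-1.000000=-1.0000; V=1.000000+1.000000+-1.000000=1.0000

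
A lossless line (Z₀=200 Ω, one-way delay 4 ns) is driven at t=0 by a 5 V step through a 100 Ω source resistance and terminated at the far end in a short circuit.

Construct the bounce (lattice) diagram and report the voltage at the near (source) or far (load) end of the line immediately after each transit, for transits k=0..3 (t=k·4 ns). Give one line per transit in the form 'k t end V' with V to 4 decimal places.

0 0 source 3.3333
1 4 load 0.0000
2 8 source 1.1111
3 12 load 0.0000

Γ_L=-1.000000, Γ_S=-0.333333; launch V₁=5·200/300=3.333333
k=0 src: V=3.3333
k=1 load: inc=3.333333, refl=3.333333·-1.000000=-3.3333; V=0.000000+3.333333+-3.333333=0.0000
k=2 src: inc=-3.333333, refl=-3.333333·-0.333333=1.1111; V=3.333333+-3.333333+1.111111=1.1111
k=3 load: inc=1.111111, refl=1.111111·-1.000000=-1.1111; V=0.000000+1.111111+-1.111111=0.0000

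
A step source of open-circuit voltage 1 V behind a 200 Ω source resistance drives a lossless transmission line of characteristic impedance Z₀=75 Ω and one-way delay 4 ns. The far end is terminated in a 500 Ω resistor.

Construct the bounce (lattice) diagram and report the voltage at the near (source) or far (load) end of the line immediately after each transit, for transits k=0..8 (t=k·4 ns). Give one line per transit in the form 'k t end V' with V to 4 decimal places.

0 0 source 0.2727
1 4 load 0.4743
2 8 source 0.5659
3 12 load 0.6337
4 16 source 0.6644
5 20 load 0.6872
6 24 source 0.6975
7 28 load 0.7052
8 32 source 0.7087

Γ_L=0.739130, Γ_S=0.454545; launch V₁=1·75/275=0.272727
k=0 src: V=0.2727
k=1 load: inc=0.272727, refl=0.272727·0.739130=0.2016; V=0.000000+0.272727+0.201581=0.4743
k=2 src: inc=0.201581, refl=0.201581·0.454545=0.0916; V=0.272727+0.201581+0.091628=0.5659
k=3 load: inc=0.091628, refl=0.091628·0.739130=0.0677; V=0.474308+0.091628+0.067725=0.6337
k=4 src: inc=0.067725, refl=0.067725·0.454545=0.0308; V=0.565936+0.067725+0.030784=0.6644
k=5 load: inc=0.030784, refl=0.030784·0.739130=0.0228; V=0.633661+0.030784+0.022753=0.6872
k=6 src: inc=0.022753, refl=0.022753·0.454545=0.0103; V=0.664445+0.022753+0.010342=0.6975
k=7 load: inc=0.010342, refl=0.010342·0.739130=0.0076; V=0.687198+0.010342+0.007644=0.7052
k=8 src: inc=0.007644, refl=0.007644·0.454545=0.0035; V=0.697541+0.007644+0.003475=0.7087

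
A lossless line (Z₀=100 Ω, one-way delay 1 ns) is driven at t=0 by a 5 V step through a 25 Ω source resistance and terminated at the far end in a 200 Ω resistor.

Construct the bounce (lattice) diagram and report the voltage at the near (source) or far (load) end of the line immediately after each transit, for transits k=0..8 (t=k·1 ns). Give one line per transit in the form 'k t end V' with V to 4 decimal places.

0 0 source 4.0000
1 1 load 5.3333
2 2 source 4.5333
3 3 load 4.2667
4 4 source 4.4267
5 5 load 4.4800
6 6 source 4.4480
7 7 load 4.4373
8 8 source 4.4437

Γ_L=0.333333, Γ_S=-0.600000; launch V₁=5·100/125=4.000000
k=0 src: V=4.0000
k=1 load: inc=4.000000, refl=4.000000·0.333333=1.3333; V=0.000000+4.000000+1.333333=5.3333
k=2 src: inc=1.333333, refl=1.333333·-0.600000=-0.8000; V=4.000000+1.333333+-0.800000=4.5333
k=3 load: inc=-0.800000, refl=-0.800000·0.333333=-0.2667; V=5.333333+-0.800000+-0.266667=4.2667
k=4 src: inc=-0.266667, refl=-0.266667·-0.600000=0.1600; V=4.533333+-0.266667+0.160000=4.4267
k=5 load: inc=0.160000, refl=0.160000·0.333333=0.0533; V=4.266667+0.160000+0.053333=4.4800
k=6 src: inc=0.053333, refl=0.053333·-0.600000=-0.0320; V=4.426667+0.053333+-0.032000=4.4480
k=7 load: inc=-0.032000, refl=-0.032000·0.333333=-0.0107; V=4.480000+-0.032000+-0.010667=4.4373
k=8 src: inc=-0.010667, refl=-0.010667·-0.600000=0.0064; V=4.448000+-0.010667+0.006400=4.4437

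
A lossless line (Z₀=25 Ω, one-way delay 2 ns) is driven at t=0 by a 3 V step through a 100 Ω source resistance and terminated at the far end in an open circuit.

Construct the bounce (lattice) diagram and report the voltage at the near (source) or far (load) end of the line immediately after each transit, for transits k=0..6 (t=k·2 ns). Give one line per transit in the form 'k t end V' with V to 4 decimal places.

Γ_L=1.000000, Γ_S=0.600000; launch V₁=3·25/125=0.600000
k=0 src: V=0.6000
k=1 load: inc=0.600000, refl=0.600000·1.000000=0.6000; V=0.000000+0.600000+0.600000=1.2000
k=2 src: inc=0.600000, refl=0.600000·0.600000=0.3600; V=0.600000+0.600000+0.360000=1.5600
k=3 load: inc=0.360000, refl=0.360000·1.000000=0.3600; V=1.200000+0.360000+0.360000=1.9200
k=4 src: inc=0.360000, refl=0.360000·0.600000=0.2160; V=1.560000+0.360000+0.216000=2.1360
k=5 load: inc=0.216000, refl=0.216000·1.000000=0.2160; V=1.920000+0.216000+0.216000=2.3520
k=6 src: inc=0.216000, refl=0.216000·0.600000=0.1296; V=2.136000+0.216000+0.129600=2.4816

0 0 source 0.6000
1 2 load 1.2000
2 4 source 1.5600
3 6 load 1.9200
4 8 source 2.1360
5 10 load 2.3520
6 12 source 2.4816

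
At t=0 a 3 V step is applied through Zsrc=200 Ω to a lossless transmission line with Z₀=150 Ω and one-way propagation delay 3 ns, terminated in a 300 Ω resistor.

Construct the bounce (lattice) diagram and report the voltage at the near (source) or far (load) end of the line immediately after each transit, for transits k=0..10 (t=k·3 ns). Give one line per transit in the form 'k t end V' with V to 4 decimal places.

0 0 source 1.2857
1 3 load 1.7143
2 6 source 1.7755
3 9 load 1.7959
4 12 source 1.7988
5 15 load 1.7998
6 18 source 1.7999
7 21 load 1.8000
8 24 source 1.8000
9 27 load 1.8000
10 30 source 1.8000

Γ_L=0.333333, Γ_S=0.142857; launch V₁=3·150/350=1.285714
k=0 src: V=1.2857
k=1 load: inc=1.285714, refl=1.285714·0.333333=0.4286; V=0.000000+1.285714+0.428571=1.7143
k=2 src: inc=0.428571, refl=0.428571·0.142857=0.0612; V=1.285714+0.428571+0.061224=1.7755
k=3 load: inc=0.061224, refl=0.061224·0.333333=0.0204; V=1.714286+0.061224+0.020408=1.7959
k=4 src: inc=0.020408, refl=0.020408·0.142857=0.0029; V=1.775510+0.020408+0.002915=1.7988
k=5 load: inc=0.002915, refl=0.002915·0.333333=0.0010; V=1.795918+0.002915+0.000972=1.7998
k=6 src: inc=0.000972, refl=0.000972·0.142857=0.0001; V=1.798834+0.000972+0.000139=1.7999
k=7 load: inc=0.000139, refl=0.000139·0.333333=0.0000; V=1.799806+0.000139+0.000046=1.8000
k=8 src: inc=0.000046, refl=0.000046·0.142857=0.0000; V=1.799944+0.000046+0.000007=1.8000
k=9 load: inc=0.000007, refl=0.000007·0.333333=0.0000; V=1.799991+0.000007+0.000002=1.8000
k=10 src: inc=0.000002, refl=0.000002·0.142857=0.0000; V=1.799997+0.000002+0.000000=1.8000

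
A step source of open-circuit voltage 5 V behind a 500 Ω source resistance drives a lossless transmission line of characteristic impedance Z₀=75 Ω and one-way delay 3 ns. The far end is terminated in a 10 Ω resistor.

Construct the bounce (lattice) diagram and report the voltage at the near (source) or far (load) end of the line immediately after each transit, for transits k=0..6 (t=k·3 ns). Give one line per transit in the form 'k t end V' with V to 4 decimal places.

Γ_L=-0.764706, Γ_S=0.739130; launch V₁=5·75/575=0.652174
k=0 src: V=0.6522
k=1 load: inc=0.652174, refl=0.652174·-0.764706=-0.4987; V=0.000000+0.652174+-0.498721=0.1535
k=2 src: inc=-0.498721, refl=-0.498721·0.739130=-0.3686; V=0.652174+-0.498721+-0.368620=-0.2152
k=3 load: inc=-0.368620, refl=-0.368620·-0.764706=0.2819; V=0.153453+-0.368620+0.281886=0.0667
k=4 src: inc=0.281886, refl=0.281886·0.739130=0.2084; V=-0.215167+0.281886+0.208350=0.2751
k=5 load: inc=0.208350, refl=0.208350·-0.764706=-0.1593; V=0.066719+0.208350+-0.159327=0.1157
k=6 src: inc=-0.159327, refl=-0.159327·0.739130=-0.1178; V=0.275069+-0.159327+-0.117763=-0.0020

0 0 source 0.6522
1 3 load 0.1535
2 6 source -0.2152
3 9 load 0.0667
4 12 source 0.2751
5 15 load 0.1157
6 18 source -0.0020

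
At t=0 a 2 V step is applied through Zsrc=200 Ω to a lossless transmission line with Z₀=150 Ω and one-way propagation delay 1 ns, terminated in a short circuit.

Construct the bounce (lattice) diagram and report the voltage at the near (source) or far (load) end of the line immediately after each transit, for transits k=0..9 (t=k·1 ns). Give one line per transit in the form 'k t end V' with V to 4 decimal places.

Γ_L=-1.000000, Γ_S=0.142857; launch V₁=2·150/350=0.857143
k=0 src: V=0.8571
k=1 load: inc=0.857143, refl=0.857143·-1.000000=-0.8571; V=0.000000+0.857143+-0.857143=0.0000
k=2 src: inc=-0.857143, refl=-0.857143·0.142857=-0.1224; V=0.857143+-0.857143+-0.122449=-0.1224
k=3 load: inc=-0.122449, refl=-0.122449·-1.000000=0.1224; V=0.000000+-0.122449+0.122449=0.0000
k=4 src: inc=0.122449, refl=0.122449·0.142857=0.0175; V=-0.122449+0.122449+0.017493=0.0175
k=5 load: inc=0.017493, refl=0.017493·-1.000000=-0.0175; V=0.000000+0.017493+-0.017493=0.0000
k=6 src: inc=-0.017493, refl=-0.017493·0.142857=-0.0025; V=0.017493+-0.017493+-0.002499=-0.0025
k=7 load: inc=-0.002499, refl=-0.002499·-1.000000=0.0025; V=0.000000+-0.002499+0.002499=0.0000
k=8 src: inc=0.002499, refl=0.002499·0.142857=0.0004; V=-0.002499+0.002499+0.000357=0.0004
k=9 load: inc=0.000357, refl=0.000357·-1.000000=-0.0004; V=0.000000+0.000357+-0.000357=0.0000

0 0 source 0.8571
1 1 load 0.0000
2 2 source -0.1224
3 3 load 0.0000
4 4 source 0.0175
5 5 load 0.0000
6 6 source -0.0025
7 7 load 0.0000
8 8 source 0.0004
9 9 load 0.0000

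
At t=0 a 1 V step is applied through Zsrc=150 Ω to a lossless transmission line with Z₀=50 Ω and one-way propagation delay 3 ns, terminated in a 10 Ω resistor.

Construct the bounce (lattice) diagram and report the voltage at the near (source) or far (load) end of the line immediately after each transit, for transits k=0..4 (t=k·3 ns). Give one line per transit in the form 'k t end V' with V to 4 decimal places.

0 0 source 0.2500
1 3 load 0.0833
2 6 source 0.0000
3 9 load 0.0556
4 12 source 0.0833

Γ_L=-0.666667, Γ_S=0.500000; launch V₁=1·50/200=0.250000
k=0 src: V=0.2500
k=1 load: inc=0.250000, refl=0.250000·-0.666667=-0.1667; V=0.000000+0.250000+-0.166667=0.0833
k=2 src: inc=-0.166667, refl=-0.166667·0.500000=-0.0833; V=0.250000+-0.166667+-0.083333=0.0000
k=3 load: inc=-0.083333, refl=-0.083333·-0.666667=0.0556; V=0.083333+-0.083333+0.055556=0.0556
k=4 src: inc=0.055556, refl=0.055556·0.500000=0.0278; V=0.000000+0.055556+0.027778=0.0833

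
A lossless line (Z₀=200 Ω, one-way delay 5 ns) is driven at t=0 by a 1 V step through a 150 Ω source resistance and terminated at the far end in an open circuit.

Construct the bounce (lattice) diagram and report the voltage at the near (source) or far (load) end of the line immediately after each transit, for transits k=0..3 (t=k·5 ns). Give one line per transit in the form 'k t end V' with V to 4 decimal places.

Γ_L=1.000000, Γ_S=-0.142857; launch V₁=1·200/350=0.571429
k=0 src: V=0.5714
k=1 load: inc=0.571429, refl=0.571429·1.000000=0.5714; V=0.000000+0.571429+0.571429=1.1429
k=2 src: inc=0.571429, refl=0.571429·-0.142857=-0.0816; V=0.571429+0.571429+-0.081633=1.0612
k=3 load: inc=-0.081633, refl=-0.081633·1.000000=-0.0816; V=1.142857+-0.081633+-0.081633=0.9796

0 0 source 0.5714
1 5 load 1.1429
2 10 source 1.0612
3 15 load 0.9796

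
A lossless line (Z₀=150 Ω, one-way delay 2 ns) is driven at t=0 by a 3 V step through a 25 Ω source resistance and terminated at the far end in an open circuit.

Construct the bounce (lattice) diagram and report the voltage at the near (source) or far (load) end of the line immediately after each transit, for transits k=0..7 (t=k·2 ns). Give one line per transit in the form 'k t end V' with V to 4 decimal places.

0 0 source 2.5714
1 2 load 5.1429
2 4 source 3.3061
3 6 load 1.4694
4 8 source 2.7813
5 10 load 4.0933
6 12 source 3.1562
7 14 load 2.2191

Γ_L=1.000000, Γ_S=-0.714286; launch V₁=3·150/175=2.571429
k=0 src: V=2.5714
k=1 load: inc=2.571429, refl=2.571429·1.000000=2.5714; V=0.000000+2.571429+2.571429=5.1429
k=2 src: inc=2.571429, refl=2.571429·-0.714286=-1.8367; V=2.571429+2.571429+-1.836735=3.3061
k=3 load: inc=-1.836735, refl=-1.836735·1.000000=-1.8367; V=5.142857+-1.836735+-1.836735=1.4694
k=4 src: inc=-1.836735, refl=-1.836735·-0.714286=1.3120; V=3.306122+-1.836735+1.311953=2.7813
k=5 load: inc=1.311953, refl=1.311953·1.000000=1.3120; V=1.469388+1.311953+1.311953=4.0933
k=6 src: inc=1.311953, refl=1.311953·-0.714286=-0.9371; V=2.781341+1.311953+-0.937110=3.1562
k=7 load: inc=-0.937110, refl=-0.937110·1.000000=-0.9371; V=4.093294+-0.937110+-0.937110=2.2191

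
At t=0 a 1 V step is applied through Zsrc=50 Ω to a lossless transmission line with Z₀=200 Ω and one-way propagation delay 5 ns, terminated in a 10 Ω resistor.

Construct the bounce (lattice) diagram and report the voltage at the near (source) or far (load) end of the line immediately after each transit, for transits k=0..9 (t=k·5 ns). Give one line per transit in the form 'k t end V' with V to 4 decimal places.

0 0 source 0.8000
1 5 load 0.0762
2 10 source 0.5105
3 15 load 0.1176
4 20 source 0.3533
5 25 load 0.1400
6 30 source 0.2680
7 35 load 0.1522
8 40 source 0.2217
9 45 load 0.1588

Γ_L=-0.904762, Γ_S=-0.600000; launch V₁=1·200/250=0.800000
k=0 src: V=0.8000
k=1 load: inc=0.800000, refl=0.800000·-0.904762=-0.7238; V=0.000000+0.800000+-0.723810=0.0762
k=2 src: inc=-0.723810, refl=-0.723810·-0.600000=0.4343; V=0.800000+-0.723810+0.434286=0.5105
k=3 load: inc=0.434286, refl=0.434286·-0.904762=-0.3929; V=0.076190+0.434286+-0.392925=0.1176
k=4 src: inc=-0.392925, refl=-0.392925·-0.600000=0.2358; V=0.510476+-0.392925+0.235755=0.3533
k=5 load: inc=0.235755, refl=0.235755·-0.904762=-0.2133; V=0.117551+0.235755+-0.213302=0.1400
k=6 src: inc=-0.213302, refl=-0.213302·-0.600000=0.1280; V=0.353306+-0.213302+0.127981=0.2680
k=7 load: inc=0.127981, refl=0.127981·-0.904762=-0.1158; V=0.140004+0.127981+-0.115793=0.1522
k=8 src: inc=-0.115793, refl=-0.115793·-0.600000=0.0695; V=0.267985+-0.115793+0.069476=0.2217
k=9 load: inc=0.069476, refl=0.069476·-0.904762=-0.0629; V=0.152193+0.069476+-0.062859=0.1588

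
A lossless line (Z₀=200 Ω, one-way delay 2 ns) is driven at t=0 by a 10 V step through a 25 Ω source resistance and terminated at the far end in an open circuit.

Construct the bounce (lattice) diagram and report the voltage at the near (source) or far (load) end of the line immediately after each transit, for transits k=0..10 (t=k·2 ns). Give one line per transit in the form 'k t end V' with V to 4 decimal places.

Γ_L=1.000000, Γ_S=-0.777778; launch V₁=10·200/225=8.888889
k=0 src: V=8.8889
k=1 load: inc=8.888889, refl=8.888889·1.000000=8.8889; V=0.000000+8.888889+8.888889=17.7778
k=2 src: inc=8.888889, refl=8.888889·-0.777778=-6.9136; V=8.888889+8.888889+-6.913580=10.8642
k=3 load: inc=-6.913580, refl=-6.913580·1.000000=-6.9136; V=17.777778+-6.913580+-6.913580=3.9506
k=4 src: inc=-6.913580, refl=-6.913580·-0.777778=5.3772; V=10.864198+-6.913580+5.377229=9.3278
k=5 load: inc=5.377229, refl=5.377229·1.000000=5.3772; V=3.950617+5.377229+5.377229=14.7051
k=6 src: inc=5.377229, refl=5.377229·-0.777778=-4.1823; V=9.327846+5.377229+-4.182289=10.5228
k=7 load: inc=-4.182289, refl=-4.182289·1.000000=-4.1823; V=14.705075+-4.182289+-4.182289=6.3405
k=8 src: inc=-4.182289, refl=-4.182289·-0.777778=3.2529; V=10.522786+-4.182289+3.252892=9.5934
k=9 load: inc=3.252892, refl=3.252892·1.000000=3.2529; V=6.340497+3.252892+3.252892=12.8463
k=10 src: inc=3.252892, refl=3.252892·-0.777778=-2.5300; V=9.593389+3.252892+-2.530027=10.3163

0 0 source 8.8889
1 2 load 17.7778
2 4 source 10.8642
3 6 load 3.9506
4 8 source 9.3278
5 10 load 14.7051
6 12 source 10.5228
7 14 load 6.3405
8 16 source 9.5934
9 18 load 12.8463
10 20 source 10.3163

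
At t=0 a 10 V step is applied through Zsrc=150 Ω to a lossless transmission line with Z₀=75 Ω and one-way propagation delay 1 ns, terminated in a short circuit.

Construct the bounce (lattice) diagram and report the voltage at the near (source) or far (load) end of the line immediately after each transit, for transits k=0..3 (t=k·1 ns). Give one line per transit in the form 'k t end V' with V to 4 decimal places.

0 0 source 3.3333
1 1 load 0.0000
2 2 source -1.1111
3 3 load 0.0000

Γ_L=-1.000000, Γ_S=0.333333; launch V₁=10·75/225=3.333333
k=0 src: V=3.3333
k=1 load: inc=3.333333, refl=3.333333·-1.000000=-3.3333; V=0.000000+3.333333+-3.333333=0.0000
k=2 src: inc=-3.333333, refl=-3.333333·0.333333=-1.1111; V=3.333333+-3.333333+-1.111111=-1.1111
k=3 load: inc=-1.111111, refl=-1.111111·-1.000000=1.1111; V=0.000000+-1.111111+1.111111=0.0000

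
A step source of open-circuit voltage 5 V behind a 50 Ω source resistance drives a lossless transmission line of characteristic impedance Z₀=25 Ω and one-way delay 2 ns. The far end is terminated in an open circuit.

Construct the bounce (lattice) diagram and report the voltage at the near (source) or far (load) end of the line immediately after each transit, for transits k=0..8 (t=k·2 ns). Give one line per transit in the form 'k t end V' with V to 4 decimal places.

0 0 source 1.6667
1 2 load 3.3333
2 4 source 3.8889
3 6 load 4.4444
4 8 source 4.6296
5 10 load 4.8148
6 12 source 4.8765
7 14 load 4.9383
8 16 source 4.9588

Γ_L=1.000000, Γ_S=0.333333; launch V₁=5·25/75=1.666667
k=0 src: V=1.6667
k=1 load: inc=1.666667, refl=1.666667·1.000000=1.6667; V=0.000000+1.666667+1.666667=3.3333
k=2 src: inc=1.666667, refl=1.666667·0.333333=0.5556; V=1.666667+1.666667+0.555556=3.8889
k=3 load: inc=0.555556, refl=0.555556·1.000000=0.5556; V=3.333333+0.555556+0.555556=4.4444
k=4 src: inc=0.555556, refl=0.555556·0.333333=0.1852; V=3.888889+0.555556+0.185185=4.6296
k=5 load: inc=0.185185, refl=0.185185·1.000000=0.1852; V=4.444444+0.185185+0.185185=4.8148
k=6 src: inc=0.185185, refl=0.185185·0.333333=0.0617; V=4.629630+0.185185+0.061728=4.8765
k=7 load: inc=0.061728, refl=0.061728·1.000000=0.0617; V=4.814815+0.061728+0.061728=4.9383
k=8 src: inc=0.061728, refl=0.061728·0.333333=0.0206; V=4.876543+0.061728+0.020576=4.9588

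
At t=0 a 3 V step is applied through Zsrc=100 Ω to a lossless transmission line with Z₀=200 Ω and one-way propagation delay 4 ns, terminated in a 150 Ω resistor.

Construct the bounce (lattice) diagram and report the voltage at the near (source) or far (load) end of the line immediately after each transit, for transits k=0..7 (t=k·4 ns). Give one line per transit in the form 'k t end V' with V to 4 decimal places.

0 0 source 2.0000
1 4 load 1.7143
2 8 source 1.8095
3 12 load 1.7959
4 16 source 1.8005
5 20 load 1.7998
6 24 source 1.8000
7 28 load 1.8000

Γ_L=-0.142857, Γ_S=-0.333333; launch V₁=3·200/300=2.000000
k=0 src: V=2.0000
k=1 load: inc=2.000000, refl=2.000000·-0.142857=-0.2857; V=0.000000+2.000000+-0.285714=1.7143
k=2 src: inc=-0.285714, refl=-0.285714·-0.333333=0.0952; V=2.000000+-0.285714+0.095238=1.8095
k=3 load: inc=0.095238, refl=0.095238·-0.142857=-0.0136; V=1.714286+0.095238+-0.013605=1.7959
k=4 src: inc=-0.013605, refl=-0.013605·-0.333333=0.0045; V=1.809524+-0.013605+0.004535=1.8005
k=5 load: inc=0.004535, refl=0.004535·-0.142857=-0.0006; V=1.795918+0.004535+-0.000648=1.7998
k=6 src: inc=-0.000648, refl=-0.000648·-0.333333=0.0002; V=1.800454+-0.000648+0.000216=1.8000
k=7 load: inc=0.000216, refl=0.000216·-0.142857=-0.0000; V=1.799806+0.000216+-0.000031=1.8000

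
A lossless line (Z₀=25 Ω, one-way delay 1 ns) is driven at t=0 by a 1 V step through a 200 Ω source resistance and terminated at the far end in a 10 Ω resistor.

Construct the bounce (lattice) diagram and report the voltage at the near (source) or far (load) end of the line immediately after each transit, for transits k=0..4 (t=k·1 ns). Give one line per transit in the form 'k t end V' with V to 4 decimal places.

0 0 source 0.1111
1 1 load 0.0635
2 2 source 0.0265
3 3 load 0.0423
4 4 source 0.0547

Γ_L=-0.428571, Γ_S=0.777778; launch V₁=1·25/225=0.111111
k=0 src: V=0.1111
k=1 load: inc=0.111111, refl=0.111111·-0.428571=-0.0476; V=0.000000+0.111111+-0.047619=0.0635
k=2 src: inc=-0.047619, refl=-0.047619·0.777778=-0.0370; V=0.111111+-0.047619+-0.037037=0.0265
k=3 load: inc=-0.037037, refl=-0.037037·-0.428571=0.0159; V=0.063492+-0.037037+0.015873=0.0423
k=4 src: inc=0.015873, refl=0.015873·0.777778=0.0123; V=0.026455+0.015873+0.012346=0.0547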